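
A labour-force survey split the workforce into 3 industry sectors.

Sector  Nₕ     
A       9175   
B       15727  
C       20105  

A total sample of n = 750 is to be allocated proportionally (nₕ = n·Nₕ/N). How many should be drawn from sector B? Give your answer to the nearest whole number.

262

N = 9175 + 15727 + 20105 = 45007.
n_B = 750·15727/45007 = 262.076... → 262.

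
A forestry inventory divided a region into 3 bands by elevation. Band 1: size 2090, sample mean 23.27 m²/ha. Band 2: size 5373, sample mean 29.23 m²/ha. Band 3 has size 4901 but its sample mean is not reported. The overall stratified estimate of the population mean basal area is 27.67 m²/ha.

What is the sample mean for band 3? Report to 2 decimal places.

27.84

Σ Nₕx̄ₕ = N·μ, so 4901·x̄_3 = 12364·27.67 − (2090·23.27 + 5373·29.23).
= 342111.88 − 205687.09 = 136424.79.
x̄_3 = 136424.79 / 4901 = 27.8361... → 27.84.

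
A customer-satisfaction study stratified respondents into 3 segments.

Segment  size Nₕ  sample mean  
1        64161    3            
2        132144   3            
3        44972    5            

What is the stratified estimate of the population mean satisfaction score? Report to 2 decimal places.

3.37

N = 64161 + 132144 + 44972 = 241277.
The stratified mean weights each stratum mean by its population share Nₕ/N.
Σ Nₕx̄ₕ = 64161·3 + 132144·3 + 44972·5 = 192483 + 396432 + 224860 = 813775.
Divide by N: 813775 / 241277 = 3.3728... → 3.37.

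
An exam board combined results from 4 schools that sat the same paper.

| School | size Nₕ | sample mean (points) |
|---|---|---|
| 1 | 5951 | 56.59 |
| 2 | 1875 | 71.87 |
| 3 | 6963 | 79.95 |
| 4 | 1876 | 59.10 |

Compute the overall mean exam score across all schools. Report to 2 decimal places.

68.35

x̄_st = (Σ Nₕx̄ₕ) / (Σ Nₕ) = (5951·56.59 + 1875·71.87 + 6963·79.95 + 1876·59.10) / 16665
= 1139086.79 / 16665 = 68.3520... → 68.35.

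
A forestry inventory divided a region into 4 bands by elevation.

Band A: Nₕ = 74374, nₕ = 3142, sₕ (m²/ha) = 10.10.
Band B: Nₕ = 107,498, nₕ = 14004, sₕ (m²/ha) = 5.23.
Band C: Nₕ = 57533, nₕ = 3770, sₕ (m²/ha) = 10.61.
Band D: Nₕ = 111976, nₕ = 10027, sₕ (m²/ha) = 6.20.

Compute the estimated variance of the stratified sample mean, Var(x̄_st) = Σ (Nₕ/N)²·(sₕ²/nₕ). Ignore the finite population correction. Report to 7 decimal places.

N = 351381; Wₕ = Nₕ/N.
band A: (74374/351381)²·10.10²/3142 = 0.0014545287
band B: (107498/351381)²·5.23²/14004 = 0.0001828081
band C: (57533/351381)²·10.61²/3770 = 0.0008005103
band D: (111976/351381)²·6.20²/10027 = 0.0003893191
Sum = 0.0028271662 → 0.0028272.

0.0028272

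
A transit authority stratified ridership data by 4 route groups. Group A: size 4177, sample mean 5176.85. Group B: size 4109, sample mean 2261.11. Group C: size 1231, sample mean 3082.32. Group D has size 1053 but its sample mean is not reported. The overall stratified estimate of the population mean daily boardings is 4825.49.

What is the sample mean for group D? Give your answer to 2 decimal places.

Σ Nₕx̄ₕ = N·μ, so 1053·x̄_D = 10570·4825.49 − (4177·5176.85 + 4109·2261.11 + 1231·3082.32).
= 51005429.3 − 34708939.36 = 16296489.94.
x̄_D = 16296489.94 / 1053 = 15476.2488... → 15476.25.

15476.25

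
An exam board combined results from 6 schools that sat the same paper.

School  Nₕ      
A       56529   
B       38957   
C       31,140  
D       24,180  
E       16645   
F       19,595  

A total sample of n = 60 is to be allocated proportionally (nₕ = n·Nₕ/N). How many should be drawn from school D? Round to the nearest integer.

8

Share of school D = 24180/187046 = 0.12927.
Allocate 60 × 0.12927 = 7.756... → 8.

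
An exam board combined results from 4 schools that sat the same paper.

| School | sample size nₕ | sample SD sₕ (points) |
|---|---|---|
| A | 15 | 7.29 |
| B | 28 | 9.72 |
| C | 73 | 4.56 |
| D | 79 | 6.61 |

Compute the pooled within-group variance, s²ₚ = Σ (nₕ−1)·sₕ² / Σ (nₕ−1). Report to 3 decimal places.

A: (15−1)·7.29² = 14·53.1441 = 744.0174
B: (28−1)·9.72² = 27·94.4784 = 2550.9168
C: (73−1)·4.56² = 72·20.7936 = 1497.1392
D: (79−1)·6.61² = 78·43.6921 = 3407.9838
Numerator = 8200.0572; denominator = Σ(nₕ−1) = 191.
s²ₚ = 8200.0572/191 = 42.93224... → 42.932.

42.932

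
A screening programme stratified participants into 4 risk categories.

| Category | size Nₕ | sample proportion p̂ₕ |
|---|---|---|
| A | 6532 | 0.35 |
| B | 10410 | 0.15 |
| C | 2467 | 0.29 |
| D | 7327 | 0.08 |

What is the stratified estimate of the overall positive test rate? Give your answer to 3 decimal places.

0.193

N = 6532 + 10410 + 2467 + 7327 = 26736.
Overall proportion = Σ (Nₕ/N)·p̂ₕ.
Σ Nₕp̂ₕ = 2286.2 + 1561.5 + 715.43 + 586.16 = 5149.29.
5149.29 / 26736 = 0.19260... → 0.193.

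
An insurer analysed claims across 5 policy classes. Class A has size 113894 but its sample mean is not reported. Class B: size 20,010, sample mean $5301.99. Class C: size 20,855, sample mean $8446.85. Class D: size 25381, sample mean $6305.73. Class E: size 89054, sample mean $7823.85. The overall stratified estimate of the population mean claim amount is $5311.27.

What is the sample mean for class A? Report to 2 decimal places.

N = 113894 + 20010 + 20855 + 25381 + 89054 = 269194.
Overall total = μ·N = 5311.27·269194 = 1429762016.38.
Subtract the known strata: 20010·5301.99 + 20855·8446.85 + 25381·6305.73 + 89054·7823.85 = 1139042747.68.
Remaining total for class A: 1429762016.38 − 1139042747.68 = 290719268.7.
Divide by its size: 290719268.7 / 113894 = 2552.5424... → 2552.54.

2552.54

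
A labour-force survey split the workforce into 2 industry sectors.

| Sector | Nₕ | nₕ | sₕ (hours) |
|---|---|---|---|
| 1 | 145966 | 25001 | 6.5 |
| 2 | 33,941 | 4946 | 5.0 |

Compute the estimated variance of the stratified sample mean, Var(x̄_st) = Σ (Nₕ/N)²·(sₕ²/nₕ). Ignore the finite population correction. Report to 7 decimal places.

0.0012923

N = 179907; Wₕ = Nₕ/N.
sector 1: (145966/179907)²·6.5²/25001 = 0.0011124401
sector 2: (33941/179907)²·5.0²/4946 = 0.0001799033
Sum = 0.0012923433 → 0.0012923.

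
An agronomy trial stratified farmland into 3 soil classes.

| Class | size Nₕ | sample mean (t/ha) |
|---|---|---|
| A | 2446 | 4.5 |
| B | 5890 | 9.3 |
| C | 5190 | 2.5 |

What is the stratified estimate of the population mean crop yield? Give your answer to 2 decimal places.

N = 2446 + 5890 + 5190 = 13526.
Weight each subgroup mean by Nₕ/N and sum.
Σ Nₕx̄ₕ = 2446·4.5 + 5890·9.3 + 5190·2.5 = 11007 + 54777 + 12975 = 78759.
Divide by N: 78759 / 13526 = 5.8228... → 5.82.

5.82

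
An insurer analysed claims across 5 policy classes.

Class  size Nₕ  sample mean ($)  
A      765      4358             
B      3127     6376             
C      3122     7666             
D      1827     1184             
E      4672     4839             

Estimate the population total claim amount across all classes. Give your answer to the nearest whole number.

Population total = Σ Nₕ·x̄ₕ (each stratum's size times its mean).
765·4358 + 3127·6376 + 3122·7666 + 1827·1184 + 4672·4839 = 3333870 + 19937752 + 23933252 + 2163168 + 22607808 = 71975850.

71975850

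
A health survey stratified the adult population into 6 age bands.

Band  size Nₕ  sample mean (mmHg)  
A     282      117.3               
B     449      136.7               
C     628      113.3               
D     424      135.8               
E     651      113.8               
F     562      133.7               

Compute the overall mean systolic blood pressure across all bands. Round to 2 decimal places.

N = 2996; weights Wₕ = Nₕ/N = (0.0941, 0.1499, 0.2096, 0.1415, 0.2173, 0.1876).
x̄_st = Σ Wₕ·x̄ₕ = 0.0941·117.3 + 0.1499·136.7 + 0.2096·113.3 + 0.1415·135.8 + 0.2173·113.8 + 0.1876·133.7 ≈ 124.3030...
→ 124.30.

124.30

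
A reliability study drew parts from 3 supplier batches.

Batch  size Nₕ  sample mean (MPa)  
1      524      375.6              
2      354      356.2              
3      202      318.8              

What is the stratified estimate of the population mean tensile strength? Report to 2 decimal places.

x̄_st = (Σ Nₕx̄ₕ) / (Σ Nₕ) = (524·375.6 + 354·356.2 + 202·318.8) / 1080
= 387306.8 / 1080 = 358.6174... → 358.62.

358.62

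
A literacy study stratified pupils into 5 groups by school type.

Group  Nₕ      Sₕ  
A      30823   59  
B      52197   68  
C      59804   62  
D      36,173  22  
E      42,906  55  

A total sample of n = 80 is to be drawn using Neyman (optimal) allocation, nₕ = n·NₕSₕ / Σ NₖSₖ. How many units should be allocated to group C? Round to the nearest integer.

A: NₕSₕ = 30823·59 = 1818557
B: NₕSₕ = 52197·68 = 3549396
C: NₕSₕ = 59804·62 = 3707848
D: NₕSₕ = 36173·22 = 795806
E: NₕSₕ = 42906·55 = 2359830
Σ NₕSₕ = 12231437.
n_C = 80·3707848/12231437 = 24.251... → 24.

24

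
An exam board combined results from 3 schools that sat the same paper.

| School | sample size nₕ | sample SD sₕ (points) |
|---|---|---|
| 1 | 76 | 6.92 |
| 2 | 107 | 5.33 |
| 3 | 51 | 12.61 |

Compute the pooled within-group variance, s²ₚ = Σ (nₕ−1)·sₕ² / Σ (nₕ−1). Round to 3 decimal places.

Degrees of freedom: 75 + 106 + 50 = 231.
Σ(nₕ−1)sₕ² = 75·47.8864 + 106·28.4089 + 50·159.0121 = 14553.4284.
s²ₚ = 14553.4284 / 231 = 63.00185... → 63.002.

63.002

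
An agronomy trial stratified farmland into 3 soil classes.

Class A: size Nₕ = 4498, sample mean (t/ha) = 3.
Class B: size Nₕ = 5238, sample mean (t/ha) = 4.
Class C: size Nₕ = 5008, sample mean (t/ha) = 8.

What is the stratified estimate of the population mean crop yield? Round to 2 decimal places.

5.05

x̄_st = (Σ Nₕx̄ₕ) / (Σ Nₕ) = (4498·3 + 5238·4 + 5008·8) / 14744
= 74510 / 14744 = 5.0536... → 5.05.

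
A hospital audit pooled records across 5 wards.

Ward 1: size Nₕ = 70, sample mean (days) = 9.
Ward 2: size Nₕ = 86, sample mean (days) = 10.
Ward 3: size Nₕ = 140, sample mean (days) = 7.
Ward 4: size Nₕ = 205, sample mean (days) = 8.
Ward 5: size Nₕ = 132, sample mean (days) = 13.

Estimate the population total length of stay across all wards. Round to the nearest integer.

5826

Estimate total by summing Nₕ·x̄ₕ over strata.
70·9 + 86·10 + 140·7 + 205·8 + 132·13 = 630 + 860 + 980 + 1640 + 1716 = 5826.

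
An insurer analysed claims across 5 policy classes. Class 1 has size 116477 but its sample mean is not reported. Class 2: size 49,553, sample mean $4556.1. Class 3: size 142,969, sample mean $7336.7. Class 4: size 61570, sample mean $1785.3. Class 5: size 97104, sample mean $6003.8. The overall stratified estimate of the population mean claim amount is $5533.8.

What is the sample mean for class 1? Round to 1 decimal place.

N = 116477 + 49553 + 142969 + 61570 + 97104 = 467673.
Overall total = μ·N = 5533.8·467673 = 2588008847.4.
Subtract the known strata: 49553·4556.1 + 142969·7336.7 + 61570·1785.3 + 97104·6003.8 = 1967603001.8.
Remaining total for class 1: 2588008847.4 − 1967603001.8 = 620405845.6.
Divide by its size: 620405845.6 / 116477 = 5326.424... → 5326.4.

5326.4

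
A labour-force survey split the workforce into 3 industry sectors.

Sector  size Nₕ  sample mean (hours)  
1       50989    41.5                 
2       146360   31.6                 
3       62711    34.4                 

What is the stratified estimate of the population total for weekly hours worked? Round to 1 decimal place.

1: 50989·41.5 = 2116043.5
2: 146360·31.6 = 4624976
3: 62711·34.4 = 2157258.4
τ̂ = Σ Nₕx̄ₕ = 8898277.9.

8898277.9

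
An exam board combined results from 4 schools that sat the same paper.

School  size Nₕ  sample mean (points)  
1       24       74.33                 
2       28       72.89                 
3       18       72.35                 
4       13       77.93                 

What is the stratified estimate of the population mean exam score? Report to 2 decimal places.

73.98

N = 24 + 28 + 18 + 13 = 83.
Weight each subgroup mean by Nₕ/N and sum.
Σ Nₕx̄ₕ = 24·74.33 + 28·72.89 + 18·72.35 + 13·77.93 = 1783.92 + 2040.92 + 1302.3 + 1013.09 = 6140.23.
Divide by N: 6140.23 / 83 = 73.9787... → 73.98.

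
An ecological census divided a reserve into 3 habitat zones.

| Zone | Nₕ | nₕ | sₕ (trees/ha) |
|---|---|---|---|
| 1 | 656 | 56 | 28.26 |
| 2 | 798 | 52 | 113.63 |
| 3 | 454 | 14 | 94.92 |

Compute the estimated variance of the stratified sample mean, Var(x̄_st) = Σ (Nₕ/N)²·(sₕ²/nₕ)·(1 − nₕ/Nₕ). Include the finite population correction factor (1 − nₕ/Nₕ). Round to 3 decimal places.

N = 1908; Wₕ = Nₕ/N.
zone 1: (656/1908)²·28.26²/56·(1 − 56/656) = 1.541894
zone 2: (798/1908)²·113.63²/52·(1 − 52/798) = 40.603890
zone 3: (454/1908)²·94.92²/14·(1 − 14/454) = 35.313374
Sum = 77.459159 → 77.459.

77.459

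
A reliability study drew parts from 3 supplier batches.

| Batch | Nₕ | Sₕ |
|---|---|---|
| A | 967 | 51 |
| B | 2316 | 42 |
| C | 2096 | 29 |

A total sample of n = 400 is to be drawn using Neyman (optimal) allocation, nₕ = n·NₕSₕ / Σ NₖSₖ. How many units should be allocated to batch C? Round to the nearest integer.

117

A: NₕSₕ = 967·51 = 49317
B: NₕSₕ = 2316·42 = 97272
C: NₕSₕ = 2096·29 = 60784
Σ NₕSₕ = 207373.
n_C = 400·60784/207373 = 117.246... → 117.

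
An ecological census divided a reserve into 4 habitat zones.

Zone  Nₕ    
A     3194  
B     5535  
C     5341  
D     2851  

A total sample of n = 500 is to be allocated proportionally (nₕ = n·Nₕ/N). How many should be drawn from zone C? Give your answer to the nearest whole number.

158

Share of zone C = 5341/16921 = 0.31564.
Allocate 500 × 0.31564 = 157.822... → 158.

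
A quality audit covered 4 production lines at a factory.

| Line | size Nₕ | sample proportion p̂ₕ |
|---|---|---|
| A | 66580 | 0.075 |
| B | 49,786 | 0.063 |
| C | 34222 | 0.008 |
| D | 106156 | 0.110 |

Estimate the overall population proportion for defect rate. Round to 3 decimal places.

Wₕ = Nₕ/N with N = 256744: 0.2593, 0.1939, 0.1333, 0.4135.
p̂_st = 0.2593·0.075 + 0.1939·0.063 + 0.1333·0.008 + 0.4135·0.110 ≈ 0.07821... → 0.078.

0.078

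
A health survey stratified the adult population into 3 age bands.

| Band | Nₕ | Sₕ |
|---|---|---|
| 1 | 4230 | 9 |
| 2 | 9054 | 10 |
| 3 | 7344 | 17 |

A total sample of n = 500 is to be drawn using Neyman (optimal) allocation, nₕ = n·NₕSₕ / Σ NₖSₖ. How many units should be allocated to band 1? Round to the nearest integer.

75

1: NₕSₕ = 4230·9 = 38070
2: NₕSₕ = 9054·10 = 90540
3: NₕSₕ = 7344·17 = 124848
Σ NₕSₕ = 253458.
n_1 = 500·38070/253458 = 75.101... → 75.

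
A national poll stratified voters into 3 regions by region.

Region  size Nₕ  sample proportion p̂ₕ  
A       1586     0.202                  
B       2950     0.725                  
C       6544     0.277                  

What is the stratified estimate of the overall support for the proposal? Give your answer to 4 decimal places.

0.3855

Wₕ = Nₕ/N with N = 11080: 0.1431, 0.2662, 0.5906.
p̂_st = 0.1431·0.202 + 0.2662·0.725 + 0.5906·0.277 ≈ 0.385542... → 0.3855.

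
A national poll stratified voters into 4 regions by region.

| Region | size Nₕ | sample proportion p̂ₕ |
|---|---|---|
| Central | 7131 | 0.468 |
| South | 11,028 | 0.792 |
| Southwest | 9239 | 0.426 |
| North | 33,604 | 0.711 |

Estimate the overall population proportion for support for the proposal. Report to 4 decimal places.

0.6541

Wₕ = Nₕ/N with N = 61002: 0.1169, 0.1808, 0.1515, 0.5509.
p̂_st = 0.1169·0.468 + 0.1808·0.792 + 0.1515·0.426 + 0.5509·0.711 ≈ 0.654073... → 0.6541.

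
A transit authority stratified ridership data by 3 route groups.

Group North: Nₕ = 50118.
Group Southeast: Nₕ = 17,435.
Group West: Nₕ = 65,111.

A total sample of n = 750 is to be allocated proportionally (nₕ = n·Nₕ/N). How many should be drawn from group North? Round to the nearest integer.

283

Share of group North = 50118/132664 = 0.37778.
Allocate 750 × 0.37778 = 283.336... → 283.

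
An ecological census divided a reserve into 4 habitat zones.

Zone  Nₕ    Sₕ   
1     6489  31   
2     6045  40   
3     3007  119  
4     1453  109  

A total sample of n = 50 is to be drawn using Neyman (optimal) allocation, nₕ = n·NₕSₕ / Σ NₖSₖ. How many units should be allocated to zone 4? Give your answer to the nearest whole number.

8

Σ NₕSₕ = 6489·31 + 6045·40 + 3007·119 + 1453·109 = 959169.
Share for 4: 158377/959169 = 0.16512.
n_4 = 50 × 0.16512 = 8.256... → 8.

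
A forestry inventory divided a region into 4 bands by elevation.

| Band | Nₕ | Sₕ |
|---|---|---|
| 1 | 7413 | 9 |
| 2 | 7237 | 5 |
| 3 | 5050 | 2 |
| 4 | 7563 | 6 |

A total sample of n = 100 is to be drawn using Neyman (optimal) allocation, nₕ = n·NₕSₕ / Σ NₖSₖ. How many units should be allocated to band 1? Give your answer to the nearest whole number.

1: NₕSₕ = 7413·9 = 66717
2: NₕSₕ = 7237·5 = 36185
3: NₕSₕ = 5050·2 = 10100
4: NₕSₕ = 7563·6 = 45378
Σ NₕSₕ = 158380.
n_1 = 100·66717/158380 = 42.125... → 42.

42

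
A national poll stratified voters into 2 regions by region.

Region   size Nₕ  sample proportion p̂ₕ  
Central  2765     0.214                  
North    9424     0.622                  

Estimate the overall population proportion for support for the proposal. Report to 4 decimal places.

Wₕ = Nₕ/N with N = 12189: 0.2268, 0.7732.
p̂_st = 0.2268·0.214 + 0.7732·0.622 ≈ 0.529448... → 0.5294.

0.5294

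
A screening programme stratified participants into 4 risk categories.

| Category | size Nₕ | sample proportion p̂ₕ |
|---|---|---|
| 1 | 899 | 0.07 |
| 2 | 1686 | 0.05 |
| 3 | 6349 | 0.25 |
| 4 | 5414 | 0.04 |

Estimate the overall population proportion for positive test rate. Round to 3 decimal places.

0.136

N = 899 + 1686 + 6349 + 5414 = 14348.
Overall proportion = Σ (Nₕ/N)·p̂ₕ.
Σ Nₕp̂ₕ = 62.93 + 84.3 + 1587.25 + 216.56 = 1951.04.
1951.04 / 14348 = 0.13598... → 0.136.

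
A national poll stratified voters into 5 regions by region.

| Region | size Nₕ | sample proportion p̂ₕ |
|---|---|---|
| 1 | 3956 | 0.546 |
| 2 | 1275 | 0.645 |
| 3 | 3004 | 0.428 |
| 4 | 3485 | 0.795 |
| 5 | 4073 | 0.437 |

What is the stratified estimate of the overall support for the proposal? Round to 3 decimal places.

0.558

N = 3956 + 1275 + 3004 + 3485 + 4073 = 15793.
Overall proportion = Σ (Nₕ/N)·p̂ₕ.
Σ Nₕp̂ₕ = 2159.976 + 822.375 + 1285.712 + 2770.575 + 1779.901 = 8818.539.
8818.539 / 15793 = 0.55838... → 0.558.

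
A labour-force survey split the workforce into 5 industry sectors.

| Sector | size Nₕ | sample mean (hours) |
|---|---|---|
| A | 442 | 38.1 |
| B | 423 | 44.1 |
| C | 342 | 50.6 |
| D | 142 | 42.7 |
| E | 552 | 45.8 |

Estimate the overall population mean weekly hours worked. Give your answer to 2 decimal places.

44.26

x̄_st = (Σ Nₕx̄ₕ) / (Σ Nₕ) = (442·38.1 + 423·44.1 + 342·50.6 + 142·42.7 + 552·45.8) / 1901
= 84144.7 / 1901 = 44.2634... → 44.26.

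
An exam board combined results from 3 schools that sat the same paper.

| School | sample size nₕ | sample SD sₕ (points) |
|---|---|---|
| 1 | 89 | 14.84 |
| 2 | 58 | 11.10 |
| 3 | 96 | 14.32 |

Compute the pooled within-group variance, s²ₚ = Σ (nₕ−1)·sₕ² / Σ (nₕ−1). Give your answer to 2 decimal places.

191.18

1: (89−1)·14.84² = 88·220.2256 = 19379.8528
2: (58−1)·11.10² = 57·123.21 = 7022.97
3: (96−1)·14.32² = 95·205.0624 = 19480.928
Numerator = 45883.7508; denominator = Σ(nₕ−1) = 240.
s²ₚ = 45883.7508/240 = 191.1823... → 191.18.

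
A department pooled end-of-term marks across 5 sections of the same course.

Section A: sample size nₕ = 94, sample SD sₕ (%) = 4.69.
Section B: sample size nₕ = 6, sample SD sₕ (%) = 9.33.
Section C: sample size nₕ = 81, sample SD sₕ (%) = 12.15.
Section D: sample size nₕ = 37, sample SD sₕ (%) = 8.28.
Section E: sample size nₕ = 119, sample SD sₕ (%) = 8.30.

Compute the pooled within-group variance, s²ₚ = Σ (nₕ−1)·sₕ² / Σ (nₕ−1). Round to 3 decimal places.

Degrees of freedom: 93 + 5 + 80 + 36 + 118 = 332.
Σ(nₕ−1)sₕ² = 93·21.9961 + 5·87.0489 + 80·147.6225 + 36·68.5584 + 118·68.89 = 24887.8042.
s²ₚ = 24887.8042 / 332 = 74.96327... → 74.963.

74.963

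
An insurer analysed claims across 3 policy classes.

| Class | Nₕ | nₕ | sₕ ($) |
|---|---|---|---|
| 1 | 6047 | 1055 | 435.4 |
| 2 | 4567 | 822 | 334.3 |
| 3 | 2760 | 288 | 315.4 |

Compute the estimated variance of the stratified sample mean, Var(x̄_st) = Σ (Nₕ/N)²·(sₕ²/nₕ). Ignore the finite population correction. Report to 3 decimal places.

N = 13374. Term for each stratum: Wₕ²sₕ²/nₕ.
Var(x̄_st) = 36.735139 + 15.854054 + 14.710466 = 67.299658 → 67.300.

67.300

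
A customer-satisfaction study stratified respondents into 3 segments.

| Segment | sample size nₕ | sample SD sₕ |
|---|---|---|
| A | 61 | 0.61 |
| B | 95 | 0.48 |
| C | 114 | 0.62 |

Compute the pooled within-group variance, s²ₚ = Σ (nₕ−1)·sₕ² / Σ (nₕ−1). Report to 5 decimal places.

A: (61−1)·0.61² = 60·0.3721 = 22.326
B: (95−1)·0.48² = 94·0.2304 = 21.6576
C: (114−1)·0.62² = 113·0.3844 = 43.4372
Numerator = 87.4208; denominator = Σ(nₕ−1) = 267.
s²ₚ = 87.4208/267 = 0.3274187... → 0.32742.

0.32742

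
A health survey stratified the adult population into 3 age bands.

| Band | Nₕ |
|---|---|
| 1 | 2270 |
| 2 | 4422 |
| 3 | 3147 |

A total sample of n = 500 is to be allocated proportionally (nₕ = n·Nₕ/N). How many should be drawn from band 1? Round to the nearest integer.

115

N = 2270 + 4422 + 3147 = 9839.
n_1 = 500·2270/9839 = 115.357... → 115.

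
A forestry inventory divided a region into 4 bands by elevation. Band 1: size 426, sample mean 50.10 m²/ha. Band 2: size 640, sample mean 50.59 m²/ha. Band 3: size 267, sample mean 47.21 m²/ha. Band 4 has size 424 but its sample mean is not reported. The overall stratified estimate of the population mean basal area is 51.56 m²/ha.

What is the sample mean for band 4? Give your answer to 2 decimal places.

N = 426 + 640 + 267 + 424 = 1757.
Overall total = μ·N = 51.56·1757 = 90590.92.
Subtract the known strata: 426·50.10 + 640·50.59 + 267·47.21 = 66325.27.
Remaining total for band 4: 90590.92 − 66325.27 = 24265.65.
Divide by its size: 24265.65 / 424 = 57.2303... → 57.23.

57.23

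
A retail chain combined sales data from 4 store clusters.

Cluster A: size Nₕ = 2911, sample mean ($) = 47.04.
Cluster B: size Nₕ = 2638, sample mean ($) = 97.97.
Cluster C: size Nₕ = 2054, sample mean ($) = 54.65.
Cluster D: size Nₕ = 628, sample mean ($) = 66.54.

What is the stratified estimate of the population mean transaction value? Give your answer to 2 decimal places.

x̄_st = (Σ Nₕx̄ₕ) / (Σ Nₕ) = (2911·47.04 + 2638·97.97 + 2054·54.65 + 628·66.54) / 8231
= 549416.52 / 8231 = 66.7497... → 66.75.

66.75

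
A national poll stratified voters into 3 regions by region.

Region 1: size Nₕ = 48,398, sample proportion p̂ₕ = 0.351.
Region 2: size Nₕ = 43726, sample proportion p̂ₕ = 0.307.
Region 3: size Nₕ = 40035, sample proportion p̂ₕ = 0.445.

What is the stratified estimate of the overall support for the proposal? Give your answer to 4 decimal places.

N = 48398 + 43726 + 40035 = 132159.
Overall proportion = Σ (Nₕ/N)·p̂ₕ.
Σ Nₕp̂ₕ = 16987.698 + 13423.882 + 17815.575 = 48227.155.
48227.155 / 132159 = 0.364918... → 0.3649.

0.3649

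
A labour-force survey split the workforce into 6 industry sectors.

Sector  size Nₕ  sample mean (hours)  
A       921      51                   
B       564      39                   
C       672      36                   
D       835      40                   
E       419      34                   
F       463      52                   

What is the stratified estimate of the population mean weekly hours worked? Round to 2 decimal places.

x̄_st = (Σ Nₕx̄ₕ) / (Σ Nₕ) = (921·51 + 564·39 + 672·36 + 835·40 + 419·34 + 463·52) / 3874
= 164881 / 3874 = 42.5609... → 42.56.

42.56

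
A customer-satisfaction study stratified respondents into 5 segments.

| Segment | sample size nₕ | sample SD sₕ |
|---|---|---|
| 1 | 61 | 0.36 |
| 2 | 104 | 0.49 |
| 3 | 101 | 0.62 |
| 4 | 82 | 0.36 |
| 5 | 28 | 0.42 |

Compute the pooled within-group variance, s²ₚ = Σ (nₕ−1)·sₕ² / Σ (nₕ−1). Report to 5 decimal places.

0.23236

1: (61−1)·0.36² = 60·0.1296 = 7.776
2: (104−1)·0.49² = 103·0.2401 = 24.7303
3: (101−1)·0.62² = 100·0.3844 = 38.44
4: (82−1)·0.36² = 81·0.1296 = 10.4976
5: (28−1)·0.42² = 27·0.1764 = 4.7628
Numerator = 86.2067; denominator = Σ(nₕ−1) = 371.
s²ₚ = 86.2067/371 = 0.2323631... → 0.23236.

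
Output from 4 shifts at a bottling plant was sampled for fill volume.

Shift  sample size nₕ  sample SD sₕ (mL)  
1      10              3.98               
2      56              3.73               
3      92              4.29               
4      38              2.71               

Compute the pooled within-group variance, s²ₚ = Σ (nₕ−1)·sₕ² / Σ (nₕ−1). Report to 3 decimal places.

14.866

1: (10−1)·3.98² = 9·15.8404 = 142.5636
2: (56−1)·3.73² = 55·13.9129 = 765.2095
3: (92−1)·4.29² = 91·18.4041 = 1674.7731
4: (38−1)·2.71² = 37·7.3441 = 271.7317
Numerator = 2854.2779; denominator = Σ(nₕ−1) = 192.
s²ₚ = 2854.2779/192 = 14.86603... → 14.866.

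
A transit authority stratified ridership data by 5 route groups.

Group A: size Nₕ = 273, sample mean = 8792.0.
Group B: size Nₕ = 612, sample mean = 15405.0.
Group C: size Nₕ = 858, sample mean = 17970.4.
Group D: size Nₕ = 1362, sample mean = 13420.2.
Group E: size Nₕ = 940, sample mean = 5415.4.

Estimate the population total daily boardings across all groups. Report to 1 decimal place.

50615467.6

Population total = Σ Nₕ·x̄ₕ (each stratum's size times its mean).
273·8792.0 + 612·15405.0 + 858·17970.4 + 1362·13420.2 + 940·5415.4 = 2400216 + 9427860 + 15418603.2 + 18278312.4 + 5090476 = 50615467.6.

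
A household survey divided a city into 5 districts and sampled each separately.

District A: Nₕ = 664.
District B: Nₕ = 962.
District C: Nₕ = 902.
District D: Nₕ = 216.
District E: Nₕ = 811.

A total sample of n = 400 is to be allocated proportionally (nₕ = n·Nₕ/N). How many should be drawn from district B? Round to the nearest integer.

108

N = 664 + 962 + 902 + 216 + 811 = 3555.
n_B = 400·962/3555 = 108.242... → 108.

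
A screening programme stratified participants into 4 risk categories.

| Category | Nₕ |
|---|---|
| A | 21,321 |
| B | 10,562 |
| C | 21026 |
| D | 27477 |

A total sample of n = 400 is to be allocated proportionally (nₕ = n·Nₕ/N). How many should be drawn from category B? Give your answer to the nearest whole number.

53

N = 21321 + 10562 + 21026 + 27477 = 80386.
n_B = 400·10562/80386 = 52.556... → 53.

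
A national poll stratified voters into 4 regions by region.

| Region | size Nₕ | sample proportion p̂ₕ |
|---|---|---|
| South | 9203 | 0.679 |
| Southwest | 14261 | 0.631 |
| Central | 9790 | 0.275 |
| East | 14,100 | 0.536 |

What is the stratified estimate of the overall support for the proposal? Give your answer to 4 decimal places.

N = 9203 + 14261 + 9790 + 14100 = 47354.
Overall proportion = Σ (Nₕ/N)·p̂ₕ.
Σ Nₕp̂ₕ = 6248.837 + 8998.691 + 2692.25 + 7557.6 = 25497.378.
25497.378 / 47354 = 0.538442... → 0.5384.

0.5384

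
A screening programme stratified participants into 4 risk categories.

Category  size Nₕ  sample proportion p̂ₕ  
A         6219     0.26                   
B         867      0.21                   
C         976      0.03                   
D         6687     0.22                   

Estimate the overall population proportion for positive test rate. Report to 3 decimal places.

0.224

Wₕ = Nₕ/N with N = 14749: 0.4217, 0.0588, 0.0662, 0.4534.
p̂_st = 0.4217·0.26 + 0.0588·0.21 + 0.0662·0.03 + 0.4534·0.22 ≈ 0.22371... → 0.224.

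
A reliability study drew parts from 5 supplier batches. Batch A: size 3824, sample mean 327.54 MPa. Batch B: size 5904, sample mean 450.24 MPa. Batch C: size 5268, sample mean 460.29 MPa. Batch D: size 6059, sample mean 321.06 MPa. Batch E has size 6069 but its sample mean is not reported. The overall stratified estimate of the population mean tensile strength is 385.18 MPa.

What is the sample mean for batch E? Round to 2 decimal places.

357.02

N = 3824 + 5904 + 5268 + 6059 + 6069 = 27124.
Overall total = μ·N = 385.18·27124 = 10447622.32.
Subtract the known strata: 3824·327.54 + 5904·450.24 + 5268·460.29 + 6059·321.06 = 8280840.18.
Remaining total for batch E: 10447622.32 − 8280840.18 = 2166782.14.
Divide by its size: 2166782.14 / 6069 = 357.0246... → 357.02.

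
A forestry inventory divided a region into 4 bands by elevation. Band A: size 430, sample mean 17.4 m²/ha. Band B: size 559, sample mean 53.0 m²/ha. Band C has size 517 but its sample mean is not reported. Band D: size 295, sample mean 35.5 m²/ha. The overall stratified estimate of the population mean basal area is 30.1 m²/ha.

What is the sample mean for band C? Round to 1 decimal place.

12.8

N = 430 + 559 + 517 + 295 = 1801.
Overall total = μ·N = 30.1·1801 = 54210.1.
Subtract the known strata: 430·17.4 + 559·53.0 + 295·35.5 = 47581.5.
Remaining total for band C: 54210.1 − 47581.5 = 6628.6.
Divide by its size: 6628.6 / 517 = 12.821... → 12.8.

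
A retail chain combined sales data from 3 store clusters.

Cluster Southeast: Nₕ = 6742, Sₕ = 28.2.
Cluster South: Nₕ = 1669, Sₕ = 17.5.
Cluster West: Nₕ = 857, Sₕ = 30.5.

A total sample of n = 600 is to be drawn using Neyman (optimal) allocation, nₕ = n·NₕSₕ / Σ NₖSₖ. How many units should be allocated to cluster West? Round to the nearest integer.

64

Southeast: NₕSₕ = 6742·28.2 = 190124.4
South: NₕSₕ = 1669·17.5 = 29207.5
West: NₕSₕ = 857·30.5 = 26138.5
Σ NₕSₕ = 245470.4.
n_West = 600·26138.5/245470.4 = 63.890... → 64.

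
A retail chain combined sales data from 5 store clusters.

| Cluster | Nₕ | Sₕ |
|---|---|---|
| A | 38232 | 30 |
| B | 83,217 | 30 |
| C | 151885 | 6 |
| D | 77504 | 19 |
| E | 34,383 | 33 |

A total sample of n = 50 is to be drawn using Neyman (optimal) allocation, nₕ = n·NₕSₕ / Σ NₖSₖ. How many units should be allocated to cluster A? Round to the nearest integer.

A: NₕSₕ = 38232·30 = 1146960
B: NₕSₕ = 83217·30 = 2496510
C: NₕSₕ = 151885·6 = 911310
D: NₕSₕ = 77504·19 = 1472576
E: NₕSₕ = 34383·33 = 1134639
Σ NₕSₕ = 7161995.
n_A = 50·1146960/7161995 = 8.007... → 8.

8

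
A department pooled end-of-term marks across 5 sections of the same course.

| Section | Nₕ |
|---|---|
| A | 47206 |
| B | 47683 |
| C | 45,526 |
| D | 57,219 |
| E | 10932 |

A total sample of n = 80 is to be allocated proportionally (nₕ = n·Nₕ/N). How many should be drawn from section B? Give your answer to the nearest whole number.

Share of section B = 47683/208566 = 0.22862.
Allocate 80 × 0.22862 = 18.290... → 18.

18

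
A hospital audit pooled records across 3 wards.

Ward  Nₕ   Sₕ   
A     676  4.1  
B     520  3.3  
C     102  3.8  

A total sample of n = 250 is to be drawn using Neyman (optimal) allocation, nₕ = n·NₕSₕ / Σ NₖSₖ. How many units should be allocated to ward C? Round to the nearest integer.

A: NₕSₕ = 676·4.1 = 2771.6
B: NₕSₕ = 520·3.3 = 1716
C: NₕSₕ = 102·3.8 = 387.6
Σ NₕSₕ = 4875.2.
n_C = 250·387.6/4875.2 = 19.876... → 20.

20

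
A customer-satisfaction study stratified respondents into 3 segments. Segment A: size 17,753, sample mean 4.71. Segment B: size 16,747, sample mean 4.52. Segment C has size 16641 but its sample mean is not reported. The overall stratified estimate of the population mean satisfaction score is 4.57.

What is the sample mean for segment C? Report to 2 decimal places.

Σ Nₕx̄ₕ = N·μ, so 16641·x̄_C = 51141·4.57 − (17753·4.71 + 16747·4.52).
= 233714.37 − 159313.07 = 74401.3.
x̄_C = 74401.3 / 16641 = 4.4710... → 4.47.

4.47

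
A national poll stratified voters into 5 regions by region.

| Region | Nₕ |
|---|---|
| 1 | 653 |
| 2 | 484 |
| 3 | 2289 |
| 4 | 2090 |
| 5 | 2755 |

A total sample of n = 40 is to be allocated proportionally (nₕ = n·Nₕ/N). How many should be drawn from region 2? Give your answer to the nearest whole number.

Share of region 2 = 484/8271 = 0.05852.
Allocate 40 × 0.05852 = 2.341... → 2.

2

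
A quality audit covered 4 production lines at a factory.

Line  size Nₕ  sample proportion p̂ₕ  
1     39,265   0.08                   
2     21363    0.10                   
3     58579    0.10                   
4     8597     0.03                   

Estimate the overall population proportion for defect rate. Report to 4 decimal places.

0.0891

N = 39265 + 21363 + 58579 + 8597 = 127804.
Overall proportion = Σ (Nₕ/N)·p̂ₕ.
Σ Nₕp̂ₕ = 3141.2 + 2136.3 + 5857.9 + 257.91 = 11393.31.
11393.31 / 127804 = 0.089147... → 0.0891.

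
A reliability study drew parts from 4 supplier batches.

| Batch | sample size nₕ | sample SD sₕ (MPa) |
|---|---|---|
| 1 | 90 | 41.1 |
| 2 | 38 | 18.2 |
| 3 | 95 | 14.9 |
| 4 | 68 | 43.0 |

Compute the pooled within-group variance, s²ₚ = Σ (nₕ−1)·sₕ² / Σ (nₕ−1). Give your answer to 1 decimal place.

1070.9

1: (90−1)·41.1² = 89·1689.21 = 150339.69
2: (38−1)·18.2² = 37·331.24 = 12255.88
3: (95−1)·14.9² = 94·222.01 = 20868.94
4: (68−1)·43.0² = 67·1849 = 123883
Numerator = 307347.51; denominator = Σ(nₕ−1) = 287.
s²ₚ = 307347.51/287 = 1070.897... → 1070.9.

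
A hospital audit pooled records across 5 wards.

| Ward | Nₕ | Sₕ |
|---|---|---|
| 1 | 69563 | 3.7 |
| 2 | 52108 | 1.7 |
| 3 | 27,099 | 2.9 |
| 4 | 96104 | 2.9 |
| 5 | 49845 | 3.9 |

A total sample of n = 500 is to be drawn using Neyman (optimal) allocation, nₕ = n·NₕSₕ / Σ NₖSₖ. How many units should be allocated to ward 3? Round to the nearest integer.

44

Σ NₕSₕ = 69563·3.7 + 52108·1.7 + 27099·2.9 + 96104·2.9 + 49845·3.9 = 897650.9.
Share for 3: 78587.1/897650.9 = 0.08755.
n_3 = 500 × 0.08755 = 43.774... → 44.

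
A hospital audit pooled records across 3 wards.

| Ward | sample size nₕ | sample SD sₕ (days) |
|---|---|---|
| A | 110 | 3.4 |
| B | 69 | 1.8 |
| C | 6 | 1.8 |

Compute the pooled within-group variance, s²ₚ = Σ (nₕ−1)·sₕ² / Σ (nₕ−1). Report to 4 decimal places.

8.2229

Degrees of freedom: 109 + 68 + 5 = 182.
Σ(nₕ−1)sₕ² = 109·11.56 + 68·3.24 + 5·3.24 = 1496.56.
s²ₚ = 1496.56 / 182 = 8.222857... → 8.2229.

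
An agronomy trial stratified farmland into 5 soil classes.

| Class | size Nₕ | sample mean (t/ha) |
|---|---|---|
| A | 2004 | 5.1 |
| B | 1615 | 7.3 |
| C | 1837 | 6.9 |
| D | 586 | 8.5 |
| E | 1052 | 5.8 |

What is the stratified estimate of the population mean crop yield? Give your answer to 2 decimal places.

x̄_st = (Σ Nₕx̄ₕ) / (Σ Nₕ) = (2004·5.1 + 1615·7.3 + 1837·6.9 + 586·8.5 + 1052·5.8) / 7094
= 45767.8 / 7094 = 6.4516... → 6.45.

6.45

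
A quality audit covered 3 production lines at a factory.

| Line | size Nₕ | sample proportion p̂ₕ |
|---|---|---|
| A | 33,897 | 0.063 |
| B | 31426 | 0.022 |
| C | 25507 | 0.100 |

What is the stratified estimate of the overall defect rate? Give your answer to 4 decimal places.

Wₕ = Nₕ/N with N = 90830: 0.3732, 0.3460, 0.2808.
p̂_st = 0.3732·0.063 + 0.3460·0.022 + 0.2808·0.100 ≈ 0.059205... → 0.0592.

0.0592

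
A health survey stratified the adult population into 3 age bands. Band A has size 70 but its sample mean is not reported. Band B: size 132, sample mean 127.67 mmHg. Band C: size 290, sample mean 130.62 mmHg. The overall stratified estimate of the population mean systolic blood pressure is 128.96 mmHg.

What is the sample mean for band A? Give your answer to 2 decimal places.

Σ Nₕx̄ₕ = N·μ, so 70·x̄_A = 492·128.96 − (132·127.67 + 290·130.62).
= 63448.32 − 54732.24 = 8716.08.
x̄_A = 8716.08 / 70 = 124.5154... → 124.52.

124.52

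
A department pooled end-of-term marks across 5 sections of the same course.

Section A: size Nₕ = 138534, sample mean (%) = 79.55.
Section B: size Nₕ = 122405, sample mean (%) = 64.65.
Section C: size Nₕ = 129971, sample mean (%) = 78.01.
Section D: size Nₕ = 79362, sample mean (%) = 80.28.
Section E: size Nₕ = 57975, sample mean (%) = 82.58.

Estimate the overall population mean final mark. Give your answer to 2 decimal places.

76.16

N = 138534 + 122405 + 129971 + 79362 + 57975 = 528247.
The stratified mean weights each stratum mean by its population share Nₕ/N.
Σ Nₕx̄ₕ = 138534·79.55 + 122405·64.65 + 129971·78.01 + 79362·80.28 + 57975·82.58 = 11020379.7 + 7913483.25 + 10139037.71 + 6371181.36 + 4787575.5 = 40231657.52.
Divide by N: 40231657.52 / 528247 = 76.1607... → 76.16.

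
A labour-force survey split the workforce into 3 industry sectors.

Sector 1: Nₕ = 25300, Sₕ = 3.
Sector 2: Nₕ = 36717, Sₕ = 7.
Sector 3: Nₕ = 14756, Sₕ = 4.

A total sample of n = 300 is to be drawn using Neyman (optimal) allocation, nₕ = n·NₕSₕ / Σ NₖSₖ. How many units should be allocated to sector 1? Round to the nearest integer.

58

Σ NₕSₕ = 25300·3 + 36717·7 + 14756·4 = 391943.
Share for 1: 75900/391943 = 0.19365.
n_1 = 300 × 0.19365 = 58.095... → 58.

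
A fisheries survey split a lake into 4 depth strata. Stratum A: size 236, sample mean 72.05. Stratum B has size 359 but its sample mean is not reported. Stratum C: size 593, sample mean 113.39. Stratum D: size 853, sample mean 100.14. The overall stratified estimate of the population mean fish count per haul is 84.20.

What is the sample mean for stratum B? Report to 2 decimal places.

6.10

Σ Nₕx̄ₕ = N·μ, so 359·x̄_B = 2041·84.20 − (236·72.05 + 593·113.39 + 853·100.14).
= 171852.2 − 169663.49 = 2188.71.
x̄_B = 2188.71 / 359 = 6.0967... → 6.10.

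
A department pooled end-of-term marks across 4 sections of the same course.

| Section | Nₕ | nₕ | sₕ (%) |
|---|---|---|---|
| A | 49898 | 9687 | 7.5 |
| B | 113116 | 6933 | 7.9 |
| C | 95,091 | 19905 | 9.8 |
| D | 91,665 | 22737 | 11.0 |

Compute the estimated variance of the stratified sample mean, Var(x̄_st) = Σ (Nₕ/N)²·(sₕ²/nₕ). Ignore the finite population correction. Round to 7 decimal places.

N = 349770; Wₕ = Nₕ/N.
section A: (49898/349770)²·7.5²/9687 = 0.0001181774
section B: (113116/349770)²·7.9²/6933 = 0.0009414905
section C: (95091/349770)²·9.8²/19905 = 0.0003566183
section D: (91665/349770)²·11.0²/22737 = 0.0003655057
Sum = 0.0017817920 → 0.0017818.

0.0017818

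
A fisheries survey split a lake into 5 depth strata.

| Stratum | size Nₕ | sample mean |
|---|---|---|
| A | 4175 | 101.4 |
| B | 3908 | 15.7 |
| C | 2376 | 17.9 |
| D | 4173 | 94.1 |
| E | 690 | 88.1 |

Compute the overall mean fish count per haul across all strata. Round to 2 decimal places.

64.01

x̄_st = (Σ Nₕx̄ₕ) / (Σ Nₕ) = (4175·101.4 + 3908·15.7 + 2376·17.9 + 4173·94.1 + 690·88.1) / 15322
= 980699.3 / 15322 = 64.0060... → 64.01.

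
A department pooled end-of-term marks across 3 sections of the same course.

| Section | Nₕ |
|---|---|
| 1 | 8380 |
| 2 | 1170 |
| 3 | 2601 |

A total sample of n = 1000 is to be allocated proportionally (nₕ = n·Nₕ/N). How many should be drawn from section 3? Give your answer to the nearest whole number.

214

N = 8380 + 1170 + 2601 = 12151.
n_3 = 1000·2601/12151 = 214.056... → 214.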